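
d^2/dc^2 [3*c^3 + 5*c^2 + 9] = 18*c + 10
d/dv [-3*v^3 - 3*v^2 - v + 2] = -9*v^2 - 6*v - 1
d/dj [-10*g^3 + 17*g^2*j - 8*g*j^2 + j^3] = 17*g^2 - 16*g*j + 3*j^2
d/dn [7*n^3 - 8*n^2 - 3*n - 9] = 21*n^2 - 16*n - 3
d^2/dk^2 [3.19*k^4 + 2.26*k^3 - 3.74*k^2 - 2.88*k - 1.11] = 38.28*k^2 + 13.56*k - 7.48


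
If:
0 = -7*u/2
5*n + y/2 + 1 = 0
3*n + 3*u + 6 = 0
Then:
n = -2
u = 0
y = 18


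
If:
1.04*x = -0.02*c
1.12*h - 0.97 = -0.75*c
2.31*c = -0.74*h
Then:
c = -0.35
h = 1.10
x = 0.01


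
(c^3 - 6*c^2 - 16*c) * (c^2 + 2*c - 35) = c^5 - 4*c^4 - 63*c^3 + 178*c^2 + 560*c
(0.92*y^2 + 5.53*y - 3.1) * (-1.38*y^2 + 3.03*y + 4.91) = -1.2696*y^4 - 4.8438*y^3 + 25.5511*y^2 + 17.7593*y - 15.221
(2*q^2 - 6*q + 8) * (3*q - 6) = 6*q^3 - 30*q^2 + 60*q - 48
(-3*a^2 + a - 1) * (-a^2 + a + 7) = 3*a^4 - 4*a^3 - 19*a^2 + 6*a - 7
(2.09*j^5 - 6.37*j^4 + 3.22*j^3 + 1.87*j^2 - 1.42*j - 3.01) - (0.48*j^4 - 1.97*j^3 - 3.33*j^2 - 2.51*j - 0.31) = 2.09*j^5 - 6.85*j^4 + 5.19*j^3 + 5.2*j^2 + 1.09*j - 2.7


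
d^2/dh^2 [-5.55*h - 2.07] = 0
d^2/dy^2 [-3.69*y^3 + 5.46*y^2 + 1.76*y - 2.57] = 10.92 - 22.14*y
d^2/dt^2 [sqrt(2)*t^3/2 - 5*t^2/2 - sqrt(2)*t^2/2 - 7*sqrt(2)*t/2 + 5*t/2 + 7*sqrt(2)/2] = 3*sqrt(2)*t - 5 - sqrt(2)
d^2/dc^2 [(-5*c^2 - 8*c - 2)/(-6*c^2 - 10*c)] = (-3*c^3 + 54*c^2 + 90*c + 50)/(c^3*(27*c^3 + 135*c^2 + 225*c + 125))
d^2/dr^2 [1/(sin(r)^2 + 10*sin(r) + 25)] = 2*(5*sin(r) + cos(2*r) + 2)/(sin(r) + 5)^4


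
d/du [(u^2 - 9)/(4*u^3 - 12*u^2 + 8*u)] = (-u^4 + 29*u^2 - 54*u + 18)/(4*u^2*(u^4 - 6*u^3 + 13*u^2 - 12*u + 4))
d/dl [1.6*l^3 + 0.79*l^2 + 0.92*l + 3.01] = 4.8*l^2 + 1.58*l + 0.92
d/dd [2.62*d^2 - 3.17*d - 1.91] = 5.24*d - 3.17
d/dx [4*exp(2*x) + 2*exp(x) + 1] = (8*exp(x) + 2)*exp(x)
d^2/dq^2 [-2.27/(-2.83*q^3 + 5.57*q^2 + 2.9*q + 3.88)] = ((25.2878 - 38.5446*q)*(-2.83*q^3 + 5.57*q^2 + 2.9*q + 3.88) - 2.27*(-16.98*q^2 + 22.28*q + 5.8)*(-8.49*q^2 + 11.14*q + 2.9))/(-2.83*q^3 + 5.57*q^2 + 2.9*q + 3.88)^3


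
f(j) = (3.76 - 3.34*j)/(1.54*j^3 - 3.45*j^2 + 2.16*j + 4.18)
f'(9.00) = 0.01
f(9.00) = -0.03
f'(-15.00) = -0.00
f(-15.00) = -0.01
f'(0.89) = -0.74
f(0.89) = 0.18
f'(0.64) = -0.71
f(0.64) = 0.36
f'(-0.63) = -46.27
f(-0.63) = 5.51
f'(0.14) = -0.97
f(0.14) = 0.75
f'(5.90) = 0.03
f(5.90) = -0.07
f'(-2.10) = -0.34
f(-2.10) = -0.36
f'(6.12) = 0.02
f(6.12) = -0.07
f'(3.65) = 0.11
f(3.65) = -0.21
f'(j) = (3.76 - 3.34*j)*(-4.62*j^2 + 6.9*j - 2.16)/(1.54*j^3 - 3.45*j^2 + 2.16*j + 4.18)^2 - 3.34/(1.54*j^3 - 3.45*j^2 + 2.16*j + 4.18)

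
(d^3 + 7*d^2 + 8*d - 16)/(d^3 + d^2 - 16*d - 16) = (d^2 + 3*d - 4)/(d^2 - 3*d - 4)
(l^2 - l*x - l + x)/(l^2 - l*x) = (l - 1)/l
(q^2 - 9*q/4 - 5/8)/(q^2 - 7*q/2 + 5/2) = (q + 1/4)/(q - 1)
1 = 1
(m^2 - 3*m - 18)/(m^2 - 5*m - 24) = (m - 6)/(m - 8)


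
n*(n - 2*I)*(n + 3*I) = n^3 + I*n^2 + 6*n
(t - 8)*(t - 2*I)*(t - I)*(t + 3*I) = t^4 - 8*t^3 + 7*t^2 - 56*t - 6*I*t + 48*I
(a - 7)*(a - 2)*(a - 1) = a^3 - 10*a^2 + 23*a - 14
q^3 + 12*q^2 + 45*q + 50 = (q + 2)*(q + 5)^2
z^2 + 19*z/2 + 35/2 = (z + 5/2)*(z + 7)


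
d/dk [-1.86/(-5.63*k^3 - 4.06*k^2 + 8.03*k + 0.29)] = (-31.4154*k^2 - 15.1032*k + 14.9358)/(5.63*k^3 + 4.06*k^2 - 8.03*k - 0.29)^2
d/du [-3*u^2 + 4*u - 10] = 4 - 6*u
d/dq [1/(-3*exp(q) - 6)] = exp(q)/(3*(exp(q) + 2)^2)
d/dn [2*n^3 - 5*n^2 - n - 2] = 6*n^2 - 10*n - 1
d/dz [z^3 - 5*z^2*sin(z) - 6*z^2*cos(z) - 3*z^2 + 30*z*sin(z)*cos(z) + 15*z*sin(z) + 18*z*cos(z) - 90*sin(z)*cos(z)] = 6*z^2*sin(z) - 5*z^2*cos(z) + 3*z^2 - 28*z*sin(z) + 3*z*cos(z) + 30*z*cos(2*z) - 6*z + 15*sin(z) + 15*sin(2*z) + 18*cos(z) - 90*cos(2*z)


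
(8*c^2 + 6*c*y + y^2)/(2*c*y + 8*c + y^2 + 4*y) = (4*c + y)/(y + 4)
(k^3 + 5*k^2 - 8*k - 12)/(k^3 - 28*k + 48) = (k + 1)/(k - 4)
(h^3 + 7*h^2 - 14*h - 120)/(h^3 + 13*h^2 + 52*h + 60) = (h - 4)/(h + 2)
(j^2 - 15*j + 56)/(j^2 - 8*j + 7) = (j - 8)/(j - 1)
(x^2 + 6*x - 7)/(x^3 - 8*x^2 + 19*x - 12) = (x + 7)/(x^2 - 7*x + 12)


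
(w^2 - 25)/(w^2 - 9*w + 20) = (w + 5)/(w - 4)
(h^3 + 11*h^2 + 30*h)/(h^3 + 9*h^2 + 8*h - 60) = h/(h - 2)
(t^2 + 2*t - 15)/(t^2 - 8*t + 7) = (t^2 + 2*t - 15)/(t^2 - 8*t + 7)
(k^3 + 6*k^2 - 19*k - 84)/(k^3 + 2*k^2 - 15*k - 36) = (k + 7)/(k + 3)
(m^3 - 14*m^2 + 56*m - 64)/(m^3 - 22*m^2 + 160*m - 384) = (m^2 - 6*m + 8)/(m^2 - 14*m + 48)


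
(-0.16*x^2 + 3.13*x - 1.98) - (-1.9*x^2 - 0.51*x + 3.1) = 1.74*x^2 + 3.64*x - 5.08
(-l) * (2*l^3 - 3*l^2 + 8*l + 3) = -2*l^4 + 3*l^3 - 8*l^2 - 3*l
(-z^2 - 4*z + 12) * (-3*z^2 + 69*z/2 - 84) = 3*z^4 - 45*z^3/2 - 90*z^2 + 750*z - 1008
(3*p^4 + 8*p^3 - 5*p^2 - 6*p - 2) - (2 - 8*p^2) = 3*p^4 + 8*p^3 + 3*p^2 - 6*p - 4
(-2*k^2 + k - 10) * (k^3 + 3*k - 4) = -2*k^5 + k^4 - 16*k^3 + 11*k^2 - 34*k + 40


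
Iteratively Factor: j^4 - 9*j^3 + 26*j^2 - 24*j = (j - 2)*(j^3 - 7*j^2 + 12*j) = j*(j - 2)*(j^2 - 7*j + 12) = j*(j - 3)*(j - 2)*(j - 4)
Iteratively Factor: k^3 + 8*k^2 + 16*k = (k + 4)*(k^2 + 4*k) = (k + 4)^2*(k)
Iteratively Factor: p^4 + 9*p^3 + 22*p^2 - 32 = (p + 4)*(p^3 + 5*p^2 + 2*p - 8) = (p - 1)*(p + 4)*(p^2 + 6*p + 8) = (p - 1)*(p + 2)*(p + 4)*(p + 4)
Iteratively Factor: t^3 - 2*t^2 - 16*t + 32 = (t - 4)*(t^2 + 2*t - 8) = (t - 4)*(t + 4)*(t - 2)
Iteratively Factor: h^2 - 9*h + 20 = (h - 5)*(h - 4)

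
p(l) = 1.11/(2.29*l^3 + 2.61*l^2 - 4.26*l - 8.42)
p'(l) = 1.11*(-6.87*l^2 - 5.22*l + 4.26)/(2.29*l^3 + 2.61*l^2 - 4.26*l - 8.42)^2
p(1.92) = 0.12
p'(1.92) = -0.40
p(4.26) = 0.01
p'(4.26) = -0.00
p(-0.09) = -0.14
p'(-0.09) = 0.08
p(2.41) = 0.04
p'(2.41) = -0.07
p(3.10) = 0.02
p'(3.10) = -0.02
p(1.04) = -0.15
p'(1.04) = -0.17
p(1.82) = 0.18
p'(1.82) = -0.79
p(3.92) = 0.01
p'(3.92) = -0.01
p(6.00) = 0.00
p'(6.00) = -0.00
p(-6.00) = -0.00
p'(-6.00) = -0.00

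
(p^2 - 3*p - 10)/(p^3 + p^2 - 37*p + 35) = (p + 2)/(p^2 + 6*p - 7)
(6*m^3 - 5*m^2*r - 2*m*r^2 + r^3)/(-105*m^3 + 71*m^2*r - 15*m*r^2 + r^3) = (-2*m^2 + m*r + r^2)/(35*m^2 - 12*m*r + r^2)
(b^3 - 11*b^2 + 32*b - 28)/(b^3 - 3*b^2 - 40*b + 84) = (b - 2)/(b + 6)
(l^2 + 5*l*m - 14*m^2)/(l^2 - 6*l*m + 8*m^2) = (l + 7*m)/(l - 4*m)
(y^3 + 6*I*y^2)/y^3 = (y + 6*I)/y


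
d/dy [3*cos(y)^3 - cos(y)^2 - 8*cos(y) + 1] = (-9*cos(y)^2 + 2*cos(y) + 8)*sin(y)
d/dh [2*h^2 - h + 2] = 4*h - 1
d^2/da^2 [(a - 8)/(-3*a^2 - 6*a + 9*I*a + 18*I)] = 2*(-(a - 8)*(2*a + 2 - 3*I)^2 + 3*(a - 2 - I)*(a^2 + 2*a - 3*I*a - 6*I))/(3*(a^2 + 2*a - 3*I*a - 6*I)^3)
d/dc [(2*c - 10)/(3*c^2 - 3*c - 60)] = -2/(3*c^2 + 24*c + 48)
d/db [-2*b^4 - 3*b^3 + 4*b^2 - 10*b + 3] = -8*b^3 - 9*b^2 + 8*b - 10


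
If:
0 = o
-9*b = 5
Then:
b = -5/9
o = 0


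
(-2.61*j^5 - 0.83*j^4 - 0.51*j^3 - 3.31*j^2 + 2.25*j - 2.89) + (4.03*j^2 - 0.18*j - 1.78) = -2.61*j^5 - 0.83*j^4 - 0.51*j^3 + 0.72*j^2 + 2.07*j - 4.67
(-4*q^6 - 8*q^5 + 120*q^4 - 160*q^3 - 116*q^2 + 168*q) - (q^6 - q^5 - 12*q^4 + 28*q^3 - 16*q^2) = -5*q^6 - 7*q^5 + 132*q^4 - 188*q^3 - 100*q^2 + 168*q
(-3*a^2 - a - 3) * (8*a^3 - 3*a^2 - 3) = -24*a^5 + a^4 - 21*a^3 + 18*a^2 + 3*a + 9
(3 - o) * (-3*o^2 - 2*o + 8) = 3*o^3 - 7*o^2 - 14*o + 24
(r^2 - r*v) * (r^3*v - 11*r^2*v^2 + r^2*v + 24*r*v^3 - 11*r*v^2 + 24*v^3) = r^5*v - 12*r^4*v^2 + r^4*v + 35*r^3*v^3 - 12*r^3*v^2 - 24*r^2*v^4 + 35*r^2*v^3 - 24*r*v^4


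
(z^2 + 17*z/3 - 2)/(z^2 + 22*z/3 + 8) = (3*z - 1)/(3*z + 4)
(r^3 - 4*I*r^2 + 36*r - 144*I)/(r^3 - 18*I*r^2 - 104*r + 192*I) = (r + 6*I)/(r - 8*I)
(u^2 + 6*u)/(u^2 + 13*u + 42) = u/(u + 7)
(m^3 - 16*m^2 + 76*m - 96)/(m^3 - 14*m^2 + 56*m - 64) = (m - 6)/(m - 4)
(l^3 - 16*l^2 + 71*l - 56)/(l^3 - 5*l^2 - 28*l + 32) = (l - 7)/(l + 4)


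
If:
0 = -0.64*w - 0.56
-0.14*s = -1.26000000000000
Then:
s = 9.00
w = -0.88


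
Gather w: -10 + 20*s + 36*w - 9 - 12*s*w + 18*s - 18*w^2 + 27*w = 38*s - 18*w^2 + w*(63 - 12*s) - 19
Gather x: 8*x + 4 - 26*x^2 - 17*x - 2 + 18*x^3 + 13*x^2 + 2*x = 18*x^3 - 13*x^2 - 7*x + 2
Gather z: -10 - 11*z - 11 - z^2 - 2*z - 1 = -z^2 - 13*z - 22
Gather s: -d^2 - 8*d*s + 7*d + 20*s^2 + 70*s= -d^2 + 7*d + 20*s^2 + s*(70 - 8*d)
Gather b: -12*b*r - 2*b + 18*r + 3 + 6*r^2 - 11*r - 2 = b*(-12*r - 2) + 6*r^2 + 7*r + 1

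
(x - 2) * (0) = 0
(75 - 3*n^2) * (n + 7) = -3*n^3 - 21*n^2 + 75*n + 525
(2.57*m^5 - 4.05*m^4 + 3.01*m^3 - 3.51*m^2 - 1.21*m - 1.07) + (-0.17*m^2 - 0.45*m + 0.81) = 2.57*m^5 - 4.05*m^4 + 3.01*m^3 - 3.68*m^2 - 1.66*m - 0.26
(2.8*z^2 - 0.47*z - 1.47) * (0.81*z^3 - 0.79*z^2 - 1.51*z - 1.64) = 2.268*z^5 - 2.5927*z^4 - 5.0474*z^3 - 2.721*z^2 + 2.9905*z + 2.4108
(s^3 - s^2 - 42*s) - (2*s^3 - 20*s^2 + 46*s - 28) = -s^3 + 19*s^2 - 88*s + 28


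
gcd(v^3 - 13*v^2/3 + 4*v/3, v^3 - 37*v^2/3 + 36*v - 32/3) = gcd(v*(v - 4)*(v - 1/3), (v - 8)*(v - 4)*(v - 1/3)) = v^2 - 13*v/3 + 4/3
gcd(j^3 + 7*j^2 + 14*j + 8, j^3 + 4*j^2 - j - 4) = j^2 + 5*j + 4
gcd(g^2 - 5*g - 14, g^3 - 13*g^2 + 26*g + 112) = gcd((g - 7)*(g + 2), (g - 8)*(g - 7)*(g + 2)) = g^2 - 5*g - 14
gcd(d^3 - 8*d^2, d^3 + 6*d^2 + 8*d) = d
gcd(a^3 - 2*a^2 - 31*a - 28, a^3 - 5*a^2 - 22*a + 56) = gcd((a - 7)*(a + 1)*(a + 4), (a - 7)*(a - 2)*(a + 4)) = a^2 - 3*a - 28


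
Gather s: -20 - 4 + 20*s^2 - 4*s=20*s^2 - 4*s - 24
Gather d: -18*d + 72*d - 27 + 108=54*d + 81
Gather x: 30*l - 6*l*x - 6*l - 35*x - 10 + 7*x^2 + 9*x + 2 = 24*l + 7*x^2 + x*(-6*l - 26) - 8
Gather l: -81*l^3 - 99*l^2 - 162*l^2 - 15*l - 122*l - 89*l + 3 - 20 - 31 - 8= -81*l^3 - 261*l^2 - 226*l - 56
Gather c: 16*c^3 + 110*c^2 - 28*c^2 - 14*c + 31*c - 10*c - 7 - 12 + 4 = 16*c^3 + 82*c^2 + 7*c - 15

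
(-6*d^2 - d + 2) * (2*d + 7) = -12*d^3 - 44*d^2 - 3*d + 14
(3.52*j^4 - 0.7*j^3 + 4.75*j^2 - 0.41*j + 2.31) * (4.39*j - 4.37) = 15.4528*j^5 - 18.4554*j^4 + 23.9115*j^3 - 22.5574*j^2 + 11.9326*j - 10.0947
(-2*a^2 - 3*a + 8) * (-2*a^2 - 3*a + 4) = 4*a^4 + 12*a^3 - 15*a^2 - 36*a + 32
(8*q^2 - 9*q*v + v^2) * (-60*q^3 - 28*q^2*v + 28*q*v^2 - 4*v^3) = -480*q^5 + 316*q^4*v + 416*q^3*v^2 - 312*q^2*v^3 + 64*q*v^4 - 4*v^5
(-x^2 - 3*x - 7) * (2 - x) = x^3 + x^2 + x - 14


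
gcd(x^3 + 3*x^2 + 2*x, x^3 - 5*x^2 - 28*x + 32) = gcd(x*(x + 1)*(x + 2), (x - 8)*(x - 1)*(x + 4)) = 1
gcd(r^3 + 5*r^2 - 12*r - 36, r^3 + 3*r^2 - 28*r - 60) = r^2 + 8*r + 12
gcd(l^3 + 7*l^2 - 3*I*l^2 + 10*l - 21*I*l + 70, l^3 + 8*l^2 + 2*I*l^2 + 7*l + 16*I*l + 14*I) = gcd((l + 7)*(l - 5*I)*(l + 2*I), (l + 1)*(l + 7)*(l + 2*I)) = l^2 + l*(7 + 2*I) + 14*I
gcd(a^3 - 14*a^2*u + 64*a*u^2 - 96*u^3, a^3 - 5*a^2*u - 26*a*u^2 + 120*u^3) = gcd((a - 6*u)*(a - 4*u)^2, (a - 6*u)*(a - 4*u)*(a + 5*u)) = a^2 - 10*a*u + 24*u^2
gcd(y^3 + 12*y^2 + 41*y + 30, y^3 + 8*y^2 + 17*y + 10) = y^2 + 6*y + 5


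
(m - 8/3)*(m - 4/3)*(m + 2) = m^3 - 2*m^2 - 40*m/9 + 64/9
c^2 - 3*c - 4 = (c - 4)*(c + 1)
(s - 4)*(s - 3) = s^2 - 7*s + 12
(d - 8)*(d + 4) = d^2 - 4*d - 32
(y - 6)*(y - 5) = y^2 - 11*y + 30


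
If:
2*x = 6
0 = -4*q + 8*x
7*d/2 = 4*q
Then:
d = 48/7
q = 6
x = 3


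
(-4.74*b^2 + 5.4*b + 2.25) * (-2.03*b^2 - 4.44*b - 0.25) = 9.6222*b^4 + 10.0836*b^3 - 27.3585*b^2 - 11.34*b - 0.5625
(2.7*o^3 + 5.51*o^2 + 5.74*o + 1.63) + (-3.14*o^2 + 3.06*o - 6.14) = 2.7*o^3 + 2.37*o^2 + 8.8*o - 4.51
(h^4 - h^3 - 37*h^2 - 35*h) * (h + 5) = h^5 + 4*h^4 - 42*h^3 - 220*h^2 - 175*h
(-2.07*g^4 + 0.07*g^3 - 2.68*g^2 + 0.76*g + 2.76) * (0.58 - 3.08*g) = 6.3756*g^5 - 1.4162*g^4 + 8.295*g^3 - 3.8952*g^2 - 8.06*g + 1.6008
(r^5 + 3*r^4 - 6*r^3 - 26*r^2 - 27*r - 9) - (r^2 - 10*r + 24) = r^5 + 3*r^4 - 6*r^3 - 27*r^2 - 17*r - 33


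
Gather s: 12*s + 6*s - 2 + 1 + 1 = 18*s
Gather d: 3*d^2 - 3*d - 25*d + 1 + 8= 3*d^2 - 28*d + 9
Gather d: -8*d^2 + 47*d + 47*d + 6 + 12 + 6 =-8*d^2 + 94*d + 24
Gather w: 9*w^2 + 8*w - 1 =9*w^2 + 8*w - 1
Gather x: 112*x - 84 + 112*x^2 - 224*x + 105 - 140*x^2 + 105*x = -28*x^2 - 7*x + 21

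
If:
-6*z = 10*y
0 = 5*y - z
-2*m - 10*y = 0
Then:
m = 0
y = 0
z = 0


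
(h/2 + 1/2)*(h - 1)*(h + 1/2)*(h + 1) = h^4/2 + 3*h^3/4 - h^2/4 - 3*h/4 - 1/4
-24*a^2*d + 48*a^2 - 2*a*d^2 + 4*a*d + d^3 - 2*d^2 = (-6*a + d)*(4*a + d)*(d - 2)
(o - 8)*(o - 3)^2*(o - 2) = o^4 - 16*o^3 + 85*o^2 - 186*o + 144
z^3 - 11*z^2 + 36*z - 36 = (z - 6)*(z - 3)*(z - 2)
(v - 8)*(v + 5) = v^2 - 3*v - 40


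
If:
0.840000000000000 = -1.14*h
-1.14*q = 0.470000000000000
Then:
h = -0.74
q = -0.41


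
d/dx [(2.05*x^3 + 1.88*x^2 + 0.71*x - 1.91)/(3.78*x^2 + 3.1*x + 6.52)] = (7.749*x^4 + 12.71*x^3 + 43.2422*x^2 + 38.9548*x + 10.5502)/(14.2884*x^4 + 23.436*x^3 + 58.9012*x^2 + 40.424*x + 42.5104)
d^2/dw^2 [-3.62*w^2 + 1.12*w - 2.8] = -7.24000000000000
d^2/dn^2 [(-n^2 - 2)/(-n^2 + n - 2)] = 2*(n^3 - 6*n + 2)/(n^6 - 3*n^5 + 9*n^4 - 13*n^3 + 18*n^2 - 12*n + 8)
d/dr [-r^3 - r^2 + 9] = r*(-3*r - 2)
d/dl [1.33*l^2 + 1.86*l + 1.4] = 2.66*l + 1.86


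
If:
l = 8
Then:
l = 8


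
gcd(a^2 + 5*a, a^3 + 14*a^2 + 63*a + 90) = a + 5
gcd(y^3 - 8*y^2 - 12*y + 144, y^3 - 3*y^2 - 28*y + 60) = y - 6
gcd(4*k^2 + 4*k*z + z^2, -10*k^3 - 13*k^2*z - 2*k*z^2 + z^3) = 2*k + z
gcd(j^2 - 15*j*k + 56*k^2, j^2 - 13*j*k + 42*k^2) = j - 7*k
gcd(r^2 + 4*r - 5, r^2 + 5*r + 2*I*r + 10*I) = r + 5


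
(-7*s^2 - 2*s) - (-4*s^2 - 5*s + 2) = -3*s^2 + 3*s - 2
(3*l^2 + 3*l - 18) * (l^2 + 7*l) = 3*l^4 + 24*l^3 + 3*l^2 - 126*l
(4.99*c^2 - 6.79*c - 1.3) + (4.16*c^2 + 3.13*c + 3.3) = 9.15*c^2 - 3.66*c + 2.0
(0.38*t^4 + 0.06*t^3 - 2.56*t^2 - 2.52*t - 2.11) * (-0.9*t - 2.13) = -0.342*t^5 - 0.8634*t^4 + 2.1762*t^3 + 7.7208*t^2 + 7.2666*t + 4.4943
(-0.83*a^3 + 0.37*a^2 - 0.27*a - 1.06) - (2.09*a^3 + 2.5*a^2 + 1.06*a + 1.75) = -2.92*a^3 - 2.13*a^2 - 1.33*a - 2.81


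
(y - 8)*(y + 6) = y^2 - 2*y - 48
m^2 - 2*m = m*(m - 2)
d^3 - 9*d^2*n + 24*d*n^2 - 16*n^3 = (d - 4*n)^2*(d - n)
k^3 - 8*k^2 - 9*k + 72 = (k - 8)*(k - 3)*(k + 3)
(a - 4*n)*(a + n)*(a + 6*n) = a^3 + 3*a^2*n - 22*a*n^2 - 24*n^3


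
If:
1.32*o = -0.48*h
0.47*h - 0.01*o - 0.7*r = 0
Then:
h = 1.47792706333973*r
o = -0.53742802303263*r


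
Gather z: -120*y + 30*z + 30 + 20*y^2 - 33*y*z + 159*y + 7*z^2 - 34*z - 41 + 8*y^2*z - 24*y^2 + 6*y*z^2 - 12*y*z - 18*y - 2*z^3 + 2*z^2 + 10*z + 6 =-4*y^2 + 21*y - 2*z^3 + z^2*(6*y + 9) + z*(8*y^2 - 45*y + 6) - 5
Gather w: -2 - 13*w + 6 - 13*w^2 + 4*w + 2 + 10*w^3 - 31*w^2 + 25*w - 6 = 10*w^3 - 44*w^2 + 16*w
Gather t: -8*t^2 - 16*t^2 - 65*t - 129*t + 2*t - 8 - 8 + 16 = -24*t^2 - 192*t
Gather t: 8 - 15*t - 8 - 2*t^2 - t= -2*t^2 - 16*t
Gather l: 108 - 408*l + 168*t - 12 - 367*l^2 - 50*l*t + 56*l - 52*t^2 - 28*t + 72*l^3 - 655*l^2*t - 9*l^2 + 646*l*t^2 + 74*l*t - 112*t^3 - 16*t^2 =72*l^3 + l^2*(-655*t - 376) + l*(646*t^2 + 24*t - 352) - 112*t^3 - 68*t^2 + 140*t + 96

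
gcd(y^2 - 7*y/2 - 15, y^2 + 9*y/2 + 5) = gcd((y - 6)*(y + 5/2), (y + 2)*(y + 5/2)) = y + 5/2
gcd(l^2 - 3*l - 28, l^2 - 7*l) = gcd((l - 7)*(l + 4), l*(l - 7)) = l - 7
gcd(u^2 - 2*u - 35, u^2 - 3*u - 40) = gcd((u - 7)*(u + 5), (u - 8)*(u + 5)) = u + 5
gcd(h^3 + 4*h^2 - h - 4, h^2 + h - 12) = h + 4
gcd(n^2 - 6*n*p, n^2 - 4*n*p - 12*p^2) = -n + 6*p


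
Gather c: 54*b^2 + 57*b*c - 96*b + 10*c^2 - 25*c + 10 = 54*b^2 - 96*b + 10*c^2 + c*(57*b - 25) + 10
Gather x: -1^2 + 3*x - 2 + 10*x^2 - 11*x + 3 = 10*x^2 - 8*x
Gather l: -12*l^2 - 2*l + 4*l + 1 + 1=-12*l^2 + 2*l + 2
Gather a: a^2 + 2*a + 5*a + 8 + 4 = a^2 + 7*a + 12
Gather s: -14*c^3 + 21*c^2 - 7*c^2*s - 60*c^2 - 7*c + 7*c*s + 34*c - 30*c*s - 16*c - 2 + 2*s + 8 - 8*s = -14*c^3 - 39*c^2 + 11*c + s*(-7*c^2 - 23*c - 6) + 6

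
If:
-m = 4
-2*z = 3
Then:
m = -4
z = -3/2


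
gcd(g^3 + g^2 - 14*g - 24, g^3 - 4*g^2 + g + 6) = 1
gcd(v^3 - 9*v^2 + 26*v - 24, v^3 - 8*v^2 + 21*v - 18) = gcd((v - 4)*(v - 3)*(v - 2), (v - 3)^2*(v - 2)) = v^2 - 5*v + 6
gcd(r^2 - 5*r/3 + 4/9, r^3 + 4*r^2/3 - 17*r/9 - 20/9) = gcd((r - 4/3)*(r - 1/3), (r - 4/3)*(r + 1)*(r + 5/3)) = r - 4/3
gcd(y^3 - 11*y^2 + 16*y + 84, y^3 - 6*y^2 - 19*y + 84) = y - 7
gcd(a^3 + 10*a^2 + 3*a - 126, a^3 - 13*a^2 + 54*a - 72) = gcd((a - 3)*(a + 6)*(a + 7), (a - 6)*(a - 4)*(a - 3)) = a - 3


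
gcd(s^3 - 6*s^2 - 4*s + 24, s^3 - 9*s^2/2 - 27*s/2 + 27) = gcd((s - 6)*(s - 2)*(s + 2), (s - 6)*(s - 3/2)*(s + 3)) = s - 6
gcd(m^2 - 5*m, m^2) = m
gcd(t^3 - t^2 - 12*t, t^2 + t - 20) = t - 4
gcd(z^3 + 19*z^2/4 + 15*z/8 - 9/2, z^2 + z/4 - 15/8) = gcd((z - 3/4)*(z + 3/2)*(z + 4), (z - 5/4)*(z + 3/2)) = z + 3/2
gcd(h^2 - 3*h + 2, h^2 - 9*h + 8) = h - 1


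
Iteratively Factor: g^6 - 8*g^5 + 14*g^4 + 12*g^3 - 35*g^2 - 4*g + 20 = (g - 5)*(g^5 - 3*g^4 - g^3 + 7*g^2 - 4) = (g - 5)*(g - 2)*(g^4 - g^3 - 3*g^2 + g + 2) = (g - 5)*(g - 2)*(g + 1)*(g^3 - 2*g^2 - g + 2) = (g - 5)*(g - 2)^2*(g + 1)*(g^2 - 1) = (g - 5)*(g - 2)^2*(g + 1)^2*(g - 1)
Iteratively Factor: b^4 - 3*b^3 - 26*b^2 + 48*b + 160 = (b - 4)*(b^3 + b^2 - 22*b - 40) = (b - 4)*(b + 2)*(b^2 - b - 20) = (b - 5)*(b - 4)*(b + 2)*(b + 4)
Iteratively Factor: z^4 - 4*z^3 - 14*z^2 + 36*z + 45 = (z - 3)*(z^3 - z^2 - 17*z - 15) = (z - 5)*(z - 3)*(z^2 + 4*z + 3) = (z - 5)*(z - 3)*(z + 3)*(z + 1)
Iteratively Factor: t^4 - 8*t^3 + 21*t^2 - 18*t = (t - 2)*(t^3 - 6*t^2 + 9*t) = (t - 3)*(t - 2)*(t^2 - 3*t) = t*(t - 3)*(t - 2)*(t - 3)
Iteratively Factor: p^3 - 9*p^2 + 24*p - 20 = (p - 5)*(p^2 - 4*p + 4) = (p - 5)*(p - 2)*(p - 2)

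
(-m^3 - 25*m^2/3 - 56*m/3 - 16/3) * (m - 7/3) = -m^4 - 6*m^3 + 7*m^2/9 + 344*m/9 + 112/9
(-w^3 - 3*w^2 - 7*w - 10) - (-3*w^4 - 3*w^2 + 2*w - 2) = 3*w^4 - w^3 - 9*w - 8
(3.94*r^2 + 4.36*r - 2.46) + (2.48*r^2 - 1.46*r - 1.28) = 6.42*r^2 + 2.9*r - 3.74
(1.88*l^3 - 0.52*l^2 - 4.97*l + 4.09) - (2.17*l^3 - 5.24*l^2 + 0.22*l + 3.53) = -0.29*l^3 + 4.72*l^2 - 5.19*l + 0.56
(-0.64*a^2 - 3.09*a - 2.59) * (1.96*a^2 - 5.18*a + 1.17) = -1.2544*a^4 - 2.7412*a^3 + 10.181*a^2 + 9.8009*a - 3.0303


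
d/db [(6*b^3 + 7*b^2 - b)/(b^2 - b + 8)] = 2*(3*b^4 - 6*b^3 + 69*b^2 + 56*b - 4)/(b^4 - 2*b^3 + 17*b^2 - 16*b + 64)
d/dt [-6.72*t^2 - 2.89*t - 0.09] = -13.44*t - 2.89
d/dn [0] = 0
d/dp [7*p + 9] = 7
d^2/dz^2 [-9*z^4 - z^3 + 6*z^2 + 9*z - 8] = -108*z^2 - 6*z + 12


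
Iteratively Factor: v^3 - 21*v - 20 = (v + 1)*(v^2 - v - 20) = (v + 1)*(v + 4)*(v - 5)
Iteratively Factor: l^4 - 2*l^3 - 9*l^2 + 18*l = (l - 3)*(l^3 + l^2 - 6*l) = (l - 3)*(l + 3)*(l^2 - 2*l) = (l - 3)*(l - 2)*(l + 3)*(l)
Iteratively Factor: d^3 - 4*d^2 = (d)*(d^2 - 4*d) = d^2*(d - 4)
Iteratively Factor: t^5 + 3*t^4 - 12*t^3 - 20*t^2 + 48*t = (t - 2)*(t^4 + 5*t^3 - 2*t^2 - 24*t) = (t - 2)*(t + 4)*(t^3 + t^2 - 6*t) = t*(t - 2)*(t + 4)*(t^2 + t - 6) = t*(t - 2)^2*(t + 4)*(t + 3)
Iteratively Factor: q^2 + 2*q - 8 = (q - 2)*(q + 4)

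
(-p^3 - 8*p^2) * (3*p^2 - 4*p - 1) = -3*p^5 - 20*p^4 + 33*p^3 + 8*p^2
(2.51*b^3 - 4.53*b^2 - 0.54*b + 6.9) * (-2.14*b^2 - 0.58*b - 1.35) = -5.3714*b^5 + 8.2384*b^4 + 0.3945*b^3 - 8.3373*b^2 - 3.273*b - 9.315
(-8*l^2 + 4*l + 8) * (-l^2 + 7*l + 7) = 8*l^4 - 60*l^3 - 36*l^2 + 84*l + 56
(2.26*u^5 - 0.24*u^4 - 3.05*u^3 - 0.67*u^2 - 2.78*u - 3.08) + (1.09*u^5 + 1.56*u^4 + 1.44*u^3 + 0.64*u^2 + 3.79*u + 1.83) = 3.35*u^5 + 1.32*u^4 - 1.61*u^3 - 0.03*u^2 + 1.01*u - 1.25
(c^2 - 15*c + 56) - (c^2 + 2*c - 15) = 71 - 17*c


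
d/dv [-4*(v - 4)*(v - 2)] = 24 - 8*v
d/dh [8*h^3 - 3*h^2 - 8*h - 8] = 24*h^2 - 6*h - 8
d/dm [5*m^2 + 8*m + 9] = 10*m + 8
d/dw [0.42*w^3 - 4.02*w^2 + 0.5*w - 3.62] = 1.26*w^2 - 8.04*w + 0.5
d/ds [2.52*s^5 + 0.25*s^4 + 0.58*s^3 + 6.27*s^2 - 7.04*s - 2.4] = 12.6*s^4 + 1.0*s^3 + 1.74*s^2 + 12.54*s - 7.04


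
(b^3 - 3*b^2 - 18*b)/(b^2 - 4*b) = (b^2 - 3*b - 18)/(b - 4)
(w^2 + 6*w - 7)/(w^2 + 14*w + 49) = (w - 1)/(w + 7)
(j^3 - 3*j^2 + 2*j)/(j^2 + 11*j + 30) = j*(j^2 - 3*j + 2)/(j^2 + 11*j + 30)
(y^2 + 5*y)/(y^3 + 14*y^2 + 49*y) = (y + 5)/(y^2 + 14*y + 49)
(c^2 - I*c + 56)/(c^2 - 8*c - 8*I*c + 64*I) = (c + 7*I)/(c - 8)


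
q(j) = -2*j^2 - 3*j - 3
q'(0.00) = -3.00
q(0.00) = -3.00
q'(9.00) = -39.00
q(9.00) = -192.00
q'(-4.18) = 13.72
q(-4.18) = -25.40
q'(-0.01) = -2.96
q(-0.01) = -2.97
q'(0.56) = -5.24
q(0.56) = -5.31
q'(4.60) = -21.40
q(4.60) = -59.12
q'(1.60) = -9.40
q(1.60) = -12.92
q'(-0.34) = -1.64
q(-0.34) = -2.21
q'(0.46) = -4.84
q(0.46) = -4.80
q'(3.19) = -15.76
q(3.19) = -32.92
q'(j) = -4*j - 3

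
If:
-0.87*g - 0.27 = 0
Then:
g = -0.31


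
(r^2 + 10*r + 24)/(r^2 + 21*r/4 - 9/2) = 4*(r + 4)/(4*r - 3)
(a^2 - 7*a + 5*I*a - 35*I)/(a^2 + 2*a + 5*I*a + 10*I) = (a - 7)/(a + 2)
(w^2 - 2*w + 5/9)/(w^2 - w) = (w^2 - 2*w + 5/9)/(w*(w - 1))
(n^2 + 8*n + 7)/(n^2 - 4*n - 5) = (n + 7)/(n - 5)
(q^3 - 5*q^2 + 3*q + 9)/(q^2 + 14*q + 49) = (q^3 - 5*q^2 + 3*q + 9)/(q^2 + 14*q + 49)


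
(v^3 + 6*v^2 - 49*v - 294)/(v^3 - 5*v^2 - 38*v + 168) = (v + 7)/(v - 4)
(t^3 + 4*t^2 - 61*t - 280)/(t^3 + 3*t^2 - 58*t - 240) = (t + 7)/(t + 6)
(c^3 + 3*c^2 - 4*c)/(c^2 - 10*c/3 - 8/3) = 3*c*(-c^2 - 3*c + 4)/(-3*c^2 + 10*c + 8)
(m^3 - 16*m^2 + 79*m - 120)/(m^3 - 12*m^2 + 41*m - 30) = (m^2 - 11*m + 24)/(m^2 - 7*m + 6)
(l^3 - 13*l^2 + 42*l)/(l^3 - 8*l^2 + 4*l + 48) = l*(l - 7)/(l^2 - 2*l - 8)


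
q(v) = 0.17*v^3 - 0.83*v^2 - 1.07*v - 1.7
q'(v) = 0.51*v^2 - 1.66*v - 1.07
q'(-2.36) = 5.69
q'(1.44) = -2.40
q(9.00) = 45.37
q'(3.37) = -0.87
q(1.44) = -4.45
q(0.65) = -2.70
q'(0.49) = -1.76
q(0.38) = -2.22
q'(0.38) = -1.63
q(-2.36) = -6.03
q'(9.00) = 25.30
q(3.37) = -8.23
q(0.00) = -1.70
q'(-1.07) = 1.29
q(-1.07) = -1.71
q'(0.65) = -1.93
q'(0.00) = -1.07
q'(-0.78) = 0.54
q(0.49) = -2.40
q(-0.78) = -1.45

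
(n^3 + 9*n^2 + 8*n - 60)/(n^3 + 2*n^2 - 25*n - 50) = (n^2 + 4*n - 12)/(n^2 - 3*n - 10)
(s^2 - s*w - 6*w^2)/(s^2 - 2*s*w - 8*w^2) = (s - 3*w)/(s - 4*w)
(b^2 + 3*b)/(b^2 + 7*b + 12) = b/(b + 4)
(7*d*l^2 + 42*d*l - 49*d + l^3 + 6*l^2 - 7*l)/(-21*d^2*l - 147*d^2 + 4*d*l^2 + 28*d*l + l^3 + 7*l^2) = (1 - l)/(3*d - l)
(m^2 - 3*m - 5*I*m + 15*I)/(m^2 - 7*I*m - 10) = (m - 3)/(m - 2*I)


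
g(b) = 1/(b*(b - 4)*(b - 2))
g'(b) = -1/(b*(b - 4)*(b - 2)^2) - 1/(b*(b - 4)^2*(b - 2)) - 1/(b^2*(b - 4)*(b - 2))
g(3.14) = -0.32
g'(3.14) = 0.01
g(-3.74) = -0.01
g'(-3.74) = -0.00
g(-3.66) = -0.01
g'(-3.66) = -0.00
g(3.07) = -0.33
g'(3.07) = 0.06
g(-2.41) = -0.01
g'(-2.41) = -0.01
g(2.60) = -0.46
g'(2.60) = 0.61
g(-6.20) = -0.00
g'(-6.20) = -0.00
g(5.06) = 0.06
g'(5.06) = -0.09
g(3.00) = -0.33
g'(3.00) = 0.11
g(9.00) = 0.00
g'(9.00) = 0.00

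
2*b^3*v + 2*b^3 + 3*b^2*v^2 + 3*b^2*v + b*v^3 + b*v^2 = (b + v)*(2*b + v)*(b*v + b)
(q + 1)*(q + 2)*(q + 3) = q^3 + 6*q^2 + 11*q + 6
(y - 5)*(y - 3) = y^2 - 8*y + 15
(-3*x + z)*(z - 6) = -3*x*z + 18*x + z^2 - 6*z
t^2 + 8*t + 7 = (t + 1)*(t + 7)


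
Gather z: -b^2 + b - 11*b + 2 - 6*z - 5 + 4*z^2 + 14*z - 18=-b^2 - 10*b + 4*z^2 + 8*z - 21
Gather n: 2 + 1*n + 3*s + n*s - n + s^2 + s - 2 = n*s + s^2 + 4*s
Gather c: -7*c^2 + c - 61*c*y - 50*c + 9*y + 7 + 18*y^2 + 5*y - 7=-7*c^2 + c*(-61*y - 49) + 18*y^2 + 14*y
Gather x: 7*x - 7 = 7*x - 7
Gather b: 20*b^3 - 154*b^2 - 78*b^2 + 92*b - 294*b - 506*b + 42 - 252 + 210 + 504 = 20*b^3 - 232*b^2 - 708*b + 504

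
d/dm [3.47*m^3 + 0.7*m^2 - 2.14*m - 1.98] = 10.41*m^2 + 1.4*m - 2.14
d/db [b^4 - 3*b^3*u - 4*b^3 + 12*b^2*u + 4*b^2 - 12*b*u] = 4*b^3 - 9*b^2*u - 12*b^2 + 24*b*u + 8*b - 12*u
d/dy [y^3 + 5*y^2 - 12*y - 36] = 3*y^2 + 10*y - 12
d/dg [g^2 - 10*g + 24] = 2*g - 10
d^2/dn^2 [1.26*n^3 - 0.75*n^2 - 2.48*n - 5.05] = 7.56*n - 1.5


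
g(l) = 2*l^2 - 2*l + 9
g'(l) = 4*l - 2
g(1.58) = 10.83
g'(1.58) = 4.32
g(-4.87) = 66.17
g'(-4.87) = -21.48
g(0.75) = 8.62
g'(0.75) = 1.00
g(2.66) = 17.83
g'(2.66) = 8.64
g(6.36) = 77.18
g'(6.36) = 23.44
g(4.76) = 44.80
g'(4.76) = 17.04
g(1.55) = 10.70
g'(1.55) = 4.20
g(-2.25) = 23.62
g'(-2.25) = -11.00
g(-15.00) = 489.00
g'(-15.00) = -62.00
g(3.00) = 21.00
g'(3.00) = 10.00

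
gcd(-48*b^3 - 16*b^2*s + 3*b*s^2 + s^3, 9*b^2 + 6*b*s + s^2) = 3*b + s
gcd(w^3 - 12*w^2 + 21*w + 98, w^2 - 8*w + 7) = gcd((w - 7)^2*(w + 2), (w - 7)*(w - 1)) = w - 7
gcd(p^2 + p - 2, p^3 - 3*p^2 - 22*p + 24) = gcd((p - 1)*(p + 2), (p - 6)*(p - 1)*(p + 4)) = p - 1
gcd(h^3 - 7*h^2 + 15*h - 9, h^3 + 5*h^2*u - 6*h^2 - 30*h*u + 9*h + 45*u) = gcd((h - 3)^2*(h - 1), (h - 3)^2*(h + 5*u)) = h^2 - 6*h + 9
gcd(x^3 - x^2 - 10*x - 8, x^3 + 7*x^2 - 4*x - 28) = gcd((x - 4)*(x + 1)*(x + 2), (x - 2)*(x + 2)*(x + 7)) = x + 2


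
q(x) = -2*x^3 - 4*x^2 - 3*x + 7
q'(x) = -6*x^2 - 8*x - 3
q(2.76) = -73.80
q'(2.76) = -70.79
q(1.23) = -6.46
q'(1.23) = -21.92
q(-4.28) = 103.37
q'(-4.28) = -78.67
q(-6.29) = 365.33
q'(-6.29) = -190.06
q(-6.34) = 374.92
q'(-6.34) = -193.45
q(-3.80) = 70.38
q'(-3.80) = -59.24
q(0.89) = -0.25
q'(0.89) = -14.87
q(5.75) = -522.72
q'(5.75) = -247.38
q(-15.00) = 5902.00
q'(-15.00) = -1233.00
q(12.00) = -4061.00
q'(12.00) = -963.00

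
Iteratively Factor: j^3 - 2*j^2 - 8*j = (j - 4)*(j^2 + 2*j) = j*(j - 4)*(j + 2)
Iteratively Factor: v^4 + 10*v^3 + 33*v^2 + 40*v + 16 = (v + 4)*(v^3 + 6*v^2 + 9*v + 4) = (v + 4)^2*(v^2 + 2*v + 1) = (v + 1)*(v + 4)^2*(v + 1)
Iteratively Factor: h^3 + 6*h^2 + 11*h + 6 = (h + 3)*(h^2 + 3*h + 2) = (h + 2)*(h + 3)*(h + 1)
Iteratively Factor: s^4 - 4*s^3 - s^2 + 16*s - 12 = (s - 2)*(s^3 - 2*s^2 - 5*s + 6) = (s - 2)*(s + 2)*(s^2 - 4*s + 3) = (s - 2)*(s - 1)*(s + 2)*(s - 3)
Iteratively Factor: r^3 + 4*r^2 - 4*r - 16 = (r + 4)*(r^2 - 4) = (r + 2)*(r + 4)*(r - 2)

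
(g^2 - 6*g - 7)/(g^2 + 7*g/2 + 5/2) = 2*(g - 7)/(2*g + 5)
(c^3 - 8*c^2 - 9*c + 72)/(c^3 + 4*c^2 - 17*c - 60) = (c^2 - 11*c + 24)/(c^2 + c - 20)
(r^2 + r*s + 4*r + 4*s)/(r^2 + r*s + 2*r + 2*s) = (r + 4)/(r + 2)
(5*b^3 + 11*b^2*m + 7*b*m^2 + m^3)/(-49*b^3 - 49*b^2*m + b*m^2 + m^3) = (-5*b^2 - 6*b*m - m^2)/(49*b^2 - m^2)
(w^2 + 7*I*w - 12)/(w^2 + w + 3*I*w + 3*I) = (w + 4*I)/(w + 1)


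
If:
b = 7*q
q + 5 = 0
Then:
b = -35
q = -5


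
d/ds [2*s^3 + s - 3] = 6*s^2 + 1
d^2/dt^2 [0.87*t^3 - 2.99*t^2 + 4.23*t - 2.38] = 5.22*t - 5.98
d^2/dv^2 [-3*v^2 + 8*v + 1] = -6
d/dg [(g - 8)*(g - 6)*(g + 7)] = 3*g^2 - 14*g - 50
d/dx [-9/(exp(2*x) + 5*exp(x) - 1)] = (18*exp(x) + 45)*exp(x)/(exp(2*x) + 5*exp(x) - 1)^2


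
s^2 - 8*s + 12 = (s - 6)*(s - 2)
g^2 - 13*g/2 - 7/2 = (g - 7)*(g + 1/2)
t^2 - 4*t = t*(t - 4)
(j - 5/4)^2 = j^2 - 5*j/2 + 25/16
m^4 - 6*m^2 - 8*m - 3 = (m - 3)*(m + 1)^3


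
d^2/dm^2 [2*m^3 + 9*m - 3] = 12*m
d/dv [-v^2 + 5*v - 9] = 5 - 2*v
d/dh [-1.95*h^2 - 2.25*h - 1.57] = -3.9*h - 2.25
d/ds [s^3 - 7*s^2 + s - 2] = 3*s^2 - 14*s + 1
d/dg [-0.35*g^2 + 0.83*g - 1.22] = 0.83 - 0.7*g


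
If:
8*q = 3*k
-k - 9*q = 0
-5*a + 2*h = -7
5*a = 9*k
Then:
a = 0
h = -7/2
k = 0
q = 0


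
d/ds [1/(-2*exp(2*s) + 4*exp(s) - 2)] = (exp(s) - 1)*exp(s)/(exp(2*s) - 2*exp(s) + 1)^2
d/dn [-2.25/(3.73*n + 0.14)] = 8.3925/(3.73*n + 0.14)^2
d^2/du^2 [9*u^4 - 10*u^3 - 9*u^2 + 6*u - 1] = 108*u^2 - 60*u - 18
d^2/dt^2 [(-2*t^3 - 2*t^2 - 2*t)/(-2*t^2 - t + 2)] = 4*(7*t^3 + 6*t^2 + 24*t + 6)/(8*t^6 + 12*t^5 - 18*t^4 - 23*t^3 + 18*t^2 + 12*t - 8)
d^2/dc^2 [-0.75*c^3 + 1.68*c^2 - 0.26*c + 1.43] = 3.36 - 4.5*c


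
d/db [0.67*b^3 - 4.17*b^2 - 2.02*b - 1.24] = 2.01*b^2 - 8.34*b - 2.02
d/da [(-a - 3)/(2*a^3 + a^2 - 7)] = (-2*a^3 - a^2 + 2*a*(a + 3)*(3*a + 1) + 7)/(2*a^3 + a^2 - 7)^2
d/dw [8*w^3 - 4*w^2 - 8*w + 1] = 24*w^2 - 8*w - 8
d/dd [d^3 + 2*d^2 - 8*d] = 3*d^2 + 4*d - 8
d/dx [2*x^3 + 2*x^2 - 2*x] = 6*x^2 + 4*x - 2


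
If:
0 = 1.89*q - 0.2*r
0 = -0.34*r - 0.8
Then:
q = -0.25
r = -2.35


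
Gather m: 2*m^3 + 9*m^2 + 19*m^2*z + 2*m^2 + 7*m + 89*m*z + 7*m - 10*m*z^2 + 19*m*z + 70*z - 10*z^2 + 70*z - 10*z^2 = 2*m^3 + m^2*(19*z + 11) + m*(-10*z^2 + 108*z + 14) - 20*z^2 + 140*z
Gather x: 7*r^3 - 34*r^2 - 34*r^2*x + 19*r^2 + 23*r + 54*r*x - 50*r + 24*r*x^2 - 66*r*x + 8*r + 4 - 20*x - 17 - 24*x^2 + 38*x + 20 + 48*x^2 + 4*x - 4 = 7*r^3 - 15*r^2 - 19*r + x^2*(24*r + 24) + x*(-34*r^2 - 12*r + 22) + 3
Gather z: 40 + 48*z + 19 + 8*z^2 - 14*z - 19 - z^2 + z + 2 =7*z^2 + 35*z + 42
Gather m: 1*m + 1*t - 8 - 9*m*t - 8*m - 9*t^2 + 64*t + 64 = m*(-9*t - 7) - 9*t^2 + 65*t + 56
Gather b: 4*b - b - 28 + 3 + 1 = 3*b - 24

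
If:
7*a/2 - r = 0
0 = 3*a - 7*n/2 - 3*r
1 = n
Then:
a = -7/15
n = 1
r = -49/30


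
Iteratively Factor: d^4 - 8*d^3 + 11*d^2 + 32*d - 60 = (d + 2)*(d^3 - 10*d^2 + 31*d - 30) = (d - 5)*(d + 2)*(d^2 - 5*d + 6) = (d - 5)*(d - 2)*(d + 2)*(d - 3)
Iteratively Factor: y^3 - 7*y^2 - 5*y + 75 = (y - 5)*(y^2 - 2*y - 15) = (y - 5)*(y + 3)*(y - 5)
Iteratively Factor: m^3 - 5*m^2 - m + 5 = (m + 1)*(m^2 - 6*m + 5) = (m - 1)*(m + 1)*(m - 5)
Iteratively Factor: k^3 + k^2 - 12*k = (k - 3)*(k^2 + 4*k) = (k - 3)*(k + 4)*(k)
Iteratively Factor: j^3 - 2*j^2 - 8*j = (j - 4)*(j^2 + 2*j) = (j - 4)*(j + 2)*(j)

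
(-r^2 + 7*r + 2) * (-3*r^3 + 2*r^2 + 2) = 3*r^5 - 23*r^4 + 8*r^3 + 2*r^2 + 14*r + 4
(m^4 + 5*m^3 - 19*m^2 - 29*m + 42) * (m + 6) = m^5 + 11*m^4 + 11*m^3 - 143*m^2 - 132*m + 252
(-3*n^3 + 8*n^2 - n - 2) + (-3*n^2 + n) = -3*n^3 + 5*n^2 - 2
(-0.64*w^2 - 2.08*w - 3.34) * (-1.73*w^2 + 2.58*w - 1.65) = 1.1072*w^4 + 1.9472*w^3 + 1.4678*w^2 - 5.1852*w + 5.511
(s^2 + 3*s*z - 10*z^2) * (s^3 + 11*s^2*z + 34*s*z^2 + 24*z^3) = s^5 + 14*s^4*z + 57*s^3*z^2 + 16*s^2*z^3 - 268*s*z^4 - 240*z^5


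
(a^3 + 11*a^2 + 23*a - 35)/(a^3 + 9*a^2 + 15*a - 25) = (a + 7)/(a + 5)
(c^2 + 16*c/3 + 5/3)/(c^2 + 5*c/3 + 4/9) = 3*(c + 5)/(3*c + 4)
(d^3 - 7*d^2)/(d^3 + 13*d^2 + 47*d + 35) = d^2*(d - 7)/(d^3 + 13*d^2 + 47*d + 35)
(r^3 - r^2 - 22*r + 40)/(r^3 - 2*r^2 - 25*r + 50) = (r - 4)/(r - 5)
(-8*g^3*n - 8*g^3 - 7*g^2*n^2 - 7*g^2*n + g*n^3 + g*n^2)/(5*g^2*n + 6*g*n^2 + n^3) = g*(-8*g*n - 8*g + n^2 + n)/(n*(5*g + n))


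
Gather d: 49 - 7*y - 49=-7*y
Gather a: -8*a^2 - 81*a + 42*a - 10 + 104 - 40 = -8*a^2 - 39*a + 54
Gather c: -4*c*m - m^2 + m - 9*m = -4*c*m - m^2 - 8*m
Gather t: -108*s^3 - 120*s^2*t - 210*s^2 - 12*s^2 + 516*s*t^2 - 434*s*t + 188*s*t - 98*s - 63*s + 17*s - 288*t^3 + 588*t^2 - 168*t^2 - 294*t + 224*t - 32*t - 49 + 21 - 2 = -108*s^3 - 222*s^2 - 144*s - 288*t^3 + t^2*(516*s + 420) + t*(-120*s^2 - 246*s - 102) - 30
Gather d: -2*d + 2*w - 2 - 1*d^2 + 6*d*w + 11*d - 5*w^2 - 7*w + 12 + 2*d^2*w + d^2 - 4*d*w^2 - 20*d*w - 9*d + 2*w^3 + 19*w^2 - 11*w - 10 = 2*d^2*w + d*(-4*w^2 - 14*w) + 2*w^3 + 14*w^2 - 16*w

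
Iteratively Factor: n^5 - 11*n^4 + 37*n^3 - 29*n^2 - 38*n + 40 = (n - 2)*(n^4 - 9*n^3 + 19*n^2 + 9*n - 20) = (n - 2)*(n + 1)*(n^3 - 10*n^2 + 29*n - 20) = (n - 4)*(n - 2)*(n + 1)*(n^2 - 6*n + 5) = (n - 4)*(n - 2)*(n - 1)*(n + 1)*(n - 5)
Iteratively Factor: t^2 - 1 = (t - 1)*(t + 1)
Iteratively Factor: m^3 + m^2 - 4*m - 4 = (m + 2)*(m^2 - m - 2) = (m - 2)*(m + 2)*(m + 1)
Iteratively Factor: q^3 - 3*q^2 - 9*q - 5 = (q + 1)*(q^2 - 4*q - 5) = (q - 5)*(q + 1)*(q + 1)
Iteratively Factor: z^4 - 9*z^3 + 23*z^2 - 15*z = (z)*(z^3 - 9*z^2 + 23*z - 15) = z*(z - 3)*(z^2 - 6*z + 5) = z*(z - 5)*(z - 3)*(z - 1)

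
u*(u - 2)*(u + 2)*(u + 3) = u^4 + 3*u^3 - 4*u^2 - 12*u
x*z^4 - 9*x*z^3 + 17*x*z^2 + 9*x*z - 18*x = (z - 6)*(z - 3)*(z - 1)*(x*z + x)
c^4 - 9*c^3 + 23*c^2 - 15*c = c*(c - 5)*(c - 3)*(c - 1)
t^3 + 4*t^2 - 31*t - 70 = (t - 5)*(t + 2)*(t + 7)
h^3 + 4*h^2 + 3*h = h*(h + 1)*(h + 3)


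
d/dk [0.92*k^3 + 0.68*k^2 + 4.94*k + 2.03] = 2.76*k^2 + 1.36*k + 4.94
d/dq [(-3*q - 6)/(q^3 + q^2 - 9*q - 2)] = 3*(-q^3 - q^2 + 9*q + (q + 2)*(3*q^2 + 2*q - 9) + 2)/(q^3 + q^2 - 9*q - 2)^2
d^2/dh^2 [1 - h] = 0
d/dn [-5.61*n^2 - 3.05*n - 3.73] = -11.22*n - 3.05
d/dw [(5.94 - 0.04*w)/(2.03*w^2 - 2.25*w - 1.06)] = (0.0812*w^2 - 24.1164*w + 13.4074)/(4.1209*w^4 - 9.135*w^3 + 0.758900000000001*w^2 + 4.77*w + 1.1236)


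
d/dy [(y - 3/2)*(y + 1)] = 2*y - 1/2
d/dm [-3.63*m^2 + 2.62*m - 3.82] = 2.62 - 7.26*m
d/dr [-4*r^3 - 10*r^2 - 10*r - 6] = -12*r^2 - 20*r - 10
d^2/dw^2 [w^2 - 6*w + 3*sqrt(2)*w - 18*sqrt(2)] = 2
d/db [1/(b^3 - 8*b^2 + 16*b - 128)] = (-3*b^2 + 16*b - 16)/(b^3 - 8*b^2 + 16*b - 128)^2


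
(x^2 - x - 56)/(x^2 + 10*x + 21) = (x - 8)/(x + 3)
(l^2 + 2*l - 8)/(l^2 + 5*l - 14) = (l + 4)/(l + 7)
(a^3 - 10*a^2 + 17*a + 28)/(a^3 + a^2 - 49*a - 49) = (a - 4)/(a + 7)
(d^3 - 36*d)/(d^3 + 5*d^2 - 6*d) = (d - 6)/(d - 1)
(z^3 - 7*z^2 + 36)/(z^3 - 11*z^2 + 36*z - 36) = (z + 2)/(z - 2)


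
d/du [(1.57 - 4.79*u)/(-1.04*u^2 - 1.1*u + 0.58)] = (-4.9816*u^2 + 3.2656*u - 1.0512)/(1.0816*u^4 + 2.288*u^3 + 0.00360000000000027*u^2 - 1.276*u + 0.3364)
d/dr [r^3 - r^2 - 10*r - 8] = 3*r^2 - 2*r - 10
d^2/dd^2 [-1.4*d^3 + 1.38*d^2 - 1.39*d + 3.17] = 2.76 - 8.4*d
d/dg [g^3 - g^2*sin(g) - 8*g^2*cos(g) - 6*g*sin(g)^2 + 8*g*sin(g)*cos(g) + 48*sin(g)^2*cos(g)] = 8*g^2*sin(g) - g^2*cos(g) + 3*g^2 - 2*g*sin(g) - 6*g*sin(2*g) - 16*g*cos(g) + 8*g*cos(2*g) - 12*sin(g) + 4*sin(2*g) + 36*sin(3*g) + 3*cos(2*g) - 3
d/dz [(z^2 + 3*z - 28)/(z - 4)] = 1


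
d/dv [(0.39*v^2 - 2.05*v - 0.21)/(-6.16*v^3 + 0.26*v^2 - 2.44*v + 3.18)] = (2.4024*v^4 - 25.256*v^3 - 4.2994*v^2 + 2.5896*v - 7.0314)/(37.9456*v^6 - 3.2032*v^5 + 30.1284*v^4 - 40.4464*v^3 + 7.6072*v^2 - 15.5184*v + 10.1124)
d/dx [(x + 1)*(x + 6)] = 2*x + 7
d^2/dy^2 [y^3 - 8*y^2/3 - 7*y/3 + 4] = 6*y - 16/3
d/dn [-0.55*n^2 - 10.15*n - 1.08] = -1.1*n - 10.15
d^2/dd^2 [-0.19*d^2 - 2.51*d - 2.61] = -0.380000000000000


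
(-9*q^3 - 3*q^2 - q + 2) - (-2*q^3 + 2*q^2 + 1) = -7*q^3 - 5*q^2 - q + 1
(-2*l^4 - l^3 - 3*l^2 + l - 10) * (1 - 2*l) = 4*l^5 + 5*l^3 - 5*l^2 + 21*l - 10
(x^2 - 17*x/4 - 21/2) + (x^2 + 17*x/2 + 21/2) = 2*x^2 + 17*x/4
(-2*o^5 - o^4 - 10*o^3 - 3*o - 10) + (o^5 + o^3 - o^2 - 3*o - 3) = -o^5 - o^4 - 9*o^3 - o^2 - 6*o - 13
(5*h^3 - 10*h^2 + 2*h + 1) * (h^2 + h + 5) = 5*h^5 - 5*h^4 + 17*h^3 - 47*h^2 + 11*h + 5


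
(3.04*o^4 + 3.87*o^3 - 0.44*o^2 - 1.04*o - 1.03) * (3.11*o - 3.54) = 9.4544*o^5 + 1.2741*o^4 - 15.0682*o^3 - 1.6768*o^2 + 0.4783*o + 3.6462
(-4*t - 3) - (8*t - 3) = -12*t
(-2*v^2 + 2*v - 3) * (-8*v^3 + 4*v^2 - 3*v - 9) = 16*v^5 - 24*v^4 + 38*v^3 - 9*v + 27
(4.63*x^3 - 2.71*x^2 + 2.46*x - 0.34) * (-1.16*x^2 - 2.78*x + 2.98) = -5.3708*x^5 - 9.7278*x^4 + 18.4776*x^3 - 14.5202*x^2 + 8.276*x - 1.0132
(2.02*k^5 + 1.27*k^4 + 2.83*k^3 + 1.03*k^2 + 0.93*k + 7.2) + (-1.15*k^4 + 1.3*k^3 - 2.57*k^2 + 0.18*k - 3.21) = 2.02*k^5 + 0.12*k^4 + 4.13*k^3 - 1.54*k^2 + 1.11*k + 3.99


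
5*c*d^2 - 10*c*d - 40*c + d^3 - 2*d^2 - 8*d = (5*c + d)*(d - 4)*(d + 2)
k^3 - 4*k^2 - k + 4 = (k - 4)*(k - 1)*(k + 1)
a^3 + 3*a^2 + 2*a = a*(a + 1)*(a + 2)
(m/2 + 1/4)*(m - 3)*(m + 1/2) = m^3/2 - m^2 - 11*m/8 - 3/8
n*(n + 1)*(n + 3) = n^3 + 4*n^2 + 3*n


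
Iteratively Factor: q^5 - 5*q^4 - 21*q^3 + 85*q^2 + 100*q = (q + 1)*(q^4 - 6*q^3 - 15*q^2 + 100*q) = (q + 1)*(q + 4)*(q^3 - 10*q^2 + 25*q) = q*(q + 1)*(q + 4)*(q^2 - 10*q + 25) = q*(q - 5)*(q + 1)*(q + 4)*(q - 5)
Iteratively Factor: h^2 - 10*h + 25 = (h - 5)*(h - 5)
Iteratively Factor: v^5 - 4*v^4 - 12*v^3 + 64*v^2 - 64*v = (v - 2)*(v^4 - 2*v^3 - 16*v^2 + 32*v) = (v - 4)*(v - 2)*(v^3 + 2*v^2 - 8*v) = (v - 4)*(v - 2)*(v + 4)*(v^2 - 2*v) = v*(v - 4)*(v - 2)*(v + 4)*(v - 2)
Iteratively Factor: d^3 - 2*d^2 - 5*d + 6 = (d + 2)*(d^2 - 4*d + 3) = (d - 1)*(d + 2)*(d - 3)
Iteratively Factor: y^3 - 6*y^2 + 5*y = (y - 5)*(y^2 - y) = (y - 5)*(y - 1)*(y)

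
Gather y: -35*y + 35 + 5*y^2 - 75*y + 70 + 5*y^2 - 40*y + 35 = 10*y^2 - 150*y + 140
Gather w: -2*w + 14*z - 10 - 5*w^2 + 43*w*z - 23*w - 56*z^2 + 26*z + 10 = -5*w^2 + w*(43*z - 25) - 56*z^2 + 40*z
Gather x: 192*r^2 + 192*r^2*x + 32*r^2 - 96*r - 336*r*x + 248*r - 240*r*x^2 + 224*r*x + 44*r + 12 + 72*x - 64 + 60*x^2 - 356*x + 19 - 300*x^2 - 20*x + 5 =224*r^2 + 196*r + x^2*(-240*r - 240) + x*(192*r^2 - 112*r - 304) - 28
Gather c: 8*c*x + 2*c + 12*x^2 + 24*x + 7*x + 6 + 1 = c*(8*x + 2) + 12*x^2 + 31*x + 7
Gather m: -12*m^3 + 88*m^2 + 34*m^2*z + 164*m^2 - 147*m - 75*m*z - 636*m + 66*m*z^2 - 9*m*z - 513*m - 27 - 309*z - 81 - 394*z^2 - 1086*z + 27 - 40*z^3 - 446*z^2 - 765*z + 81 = -12*m^3 + m^2*(34*z + 252) + m*(66*z^2 - 84*z - 1296) - 40*z^3 - 840*z^2 - 2160*z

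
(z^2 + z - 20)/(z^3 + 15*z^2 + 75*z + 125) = (z - 4)/(z^2 + 10*z + 25)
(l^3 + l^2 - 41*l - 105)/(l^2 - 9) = (l^2 - 2*l - 35)/(l - 3)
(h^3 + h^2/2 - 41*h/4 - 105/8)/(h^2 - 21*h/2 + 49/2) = (h^2 + 4*h + 15/4)/(h - 7)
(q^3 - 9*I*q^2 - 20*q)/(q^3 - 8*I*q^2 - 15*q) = (q - 4*I)/(q - 3*I)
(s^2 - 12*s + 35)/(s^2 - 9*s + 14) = (s - 5)/(s - 2)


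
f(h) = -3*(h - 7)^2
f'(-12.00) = 114.00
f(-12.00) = -1083.00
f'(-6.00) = 78.00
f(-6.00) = -507.00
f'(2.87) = 24.78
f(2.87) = -51.17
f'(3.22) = 22.68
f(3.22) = -42.87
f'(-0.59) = 45.54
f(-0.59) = -172.82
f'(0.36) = 39.84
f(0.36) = -132.27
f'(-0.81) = 46.86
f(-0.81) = -182.99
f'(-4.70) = 70.20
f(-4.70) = -410.67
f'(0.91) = 36.54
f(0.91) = -111.26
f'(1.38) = 33.72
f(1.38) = -94.75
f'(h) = 42 - 6*h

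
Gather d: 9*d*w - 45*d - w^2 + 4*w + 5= d*(9*w - 45) - w^2 + 4*w + 5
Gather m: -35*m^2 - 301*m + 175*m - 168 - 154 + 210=-35*m^2 - 126*m - 112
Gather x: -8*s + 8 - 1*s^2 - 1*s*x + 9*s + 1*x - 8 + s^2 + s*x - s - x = 0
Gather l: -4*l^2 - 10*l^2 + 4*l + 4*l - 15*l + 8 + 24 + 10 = -14*l^2 - 7*l + 42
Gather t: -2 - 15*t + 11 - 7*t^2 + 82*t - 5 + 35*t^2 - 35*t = 28*t^2 + 32*t + 4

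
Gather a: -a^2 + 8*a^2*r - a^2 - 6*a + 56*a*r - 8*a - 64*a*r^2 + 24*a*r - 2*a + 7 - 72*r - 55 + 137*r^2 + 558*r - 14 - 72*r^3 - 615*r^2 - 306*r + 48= a^2*(8*r - 2) + a*(-64*r^2 + 80*r - 16) - 72*r^3 - 478*r^2 + 180*r - 14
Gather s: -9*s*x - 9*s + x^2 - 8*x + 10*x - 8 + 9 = s*(-9*x - 9) + x^2 + 2*x + 1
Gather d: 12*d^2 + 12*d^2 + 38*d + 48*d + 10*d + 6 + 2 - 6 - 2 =24*d^2 + 96*d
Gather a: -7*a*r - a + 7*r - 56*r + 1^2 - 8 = a*(-7*r - 1) - 49*r - 7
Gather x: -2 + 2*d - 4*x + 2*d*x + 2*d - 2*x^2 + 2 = 4*d - 2*x^2 + x*(2*d - 4)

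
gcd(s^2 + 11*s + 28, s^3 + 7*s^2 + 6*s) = 1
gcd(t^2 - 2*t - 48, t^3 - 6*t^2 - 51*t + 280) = t - 8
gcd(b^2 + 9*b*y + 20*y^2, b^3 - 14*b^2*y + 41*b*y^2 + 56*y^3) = 1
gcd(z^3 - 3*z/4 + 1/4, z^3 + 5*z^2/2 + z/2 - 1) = z^2 + z/2 - 1/2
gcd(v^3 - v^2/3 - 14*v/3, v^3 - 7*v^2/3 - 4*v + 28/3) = v^2 - v/3 - 14/3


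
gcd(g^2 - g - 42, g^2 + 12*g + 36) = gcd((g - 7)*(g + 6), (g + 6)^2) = g + 6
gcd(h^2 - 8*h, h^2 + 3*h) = h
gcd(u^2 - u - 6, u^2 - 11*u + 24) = u - 3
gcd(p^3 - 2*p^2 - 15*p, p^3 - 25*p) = p^2 - 5*p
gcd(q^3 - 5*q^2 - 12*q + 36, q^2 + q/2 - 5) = q - 2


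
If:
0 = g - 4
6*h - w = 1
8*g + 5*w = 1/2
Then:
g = 4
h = -53/60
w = -63/10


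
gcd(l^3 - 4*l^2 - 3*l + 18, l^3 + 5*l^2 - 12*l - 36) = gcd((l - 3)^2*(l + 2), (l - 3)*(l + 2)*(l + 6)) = l^2 - l - 6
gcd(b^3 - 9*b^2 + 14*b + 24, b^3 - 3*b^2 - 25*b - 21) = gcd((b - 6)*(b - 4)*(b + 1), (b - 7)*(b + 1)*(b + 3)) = b + 1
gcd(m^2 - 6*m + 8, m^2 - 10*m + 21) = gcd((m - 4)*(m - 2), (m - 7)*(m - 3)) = 1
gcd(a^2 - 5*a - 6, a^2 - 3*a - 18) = a - 6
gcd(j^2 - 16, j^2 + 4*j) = j + 4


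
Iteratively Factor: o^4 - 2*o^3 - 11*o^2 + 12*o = (o - 1)*(o^3 - o^2 - 12*o) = (o - 1)*(o + 3)*(o^2 - 4*o) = (o - 4)*(o - 1)*(o + 3)*(o)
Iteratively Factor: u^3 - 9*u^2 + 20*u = (u)*(u^2 - 9*u + 20) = u*(u - 5)*(u - 4)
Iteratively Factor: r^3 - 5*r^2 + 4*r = (r - 1)*(r^2 - 4*r) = r*(r - 1)*(r - 4)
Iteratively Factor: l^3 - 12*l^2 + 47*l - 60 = (l - 3)*(l^2 - 9*l + 20) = (l - 4)*(l - 3)*(l - 5)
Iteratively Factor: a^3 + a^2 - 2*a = (a + 2)*(a^2 - a) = (a - 1)*(a + 2)*(a)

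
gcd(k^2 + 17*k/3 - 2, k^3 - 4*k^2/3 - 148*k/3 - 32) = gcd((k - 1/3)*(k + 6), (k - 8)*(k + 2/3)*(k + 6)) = k + 6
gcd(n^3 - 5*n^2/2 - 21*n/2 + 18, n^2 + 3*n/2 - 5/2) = 1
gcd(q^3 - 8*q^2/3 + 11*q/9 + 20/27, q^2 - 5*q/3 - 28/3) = 1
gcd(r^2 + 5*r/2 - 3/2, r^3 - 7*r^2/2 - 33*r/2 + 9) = r^2 + 5*r/2 - 3/2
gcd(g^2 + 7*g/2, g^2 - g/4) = g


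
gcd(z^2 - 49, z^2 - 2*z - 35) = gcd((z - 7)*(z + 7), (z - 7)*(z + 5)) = z - 7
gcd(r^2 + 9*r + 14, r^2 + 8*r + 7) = r + 7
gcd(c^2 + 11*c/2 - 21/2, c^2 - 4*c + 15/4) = c - 3/2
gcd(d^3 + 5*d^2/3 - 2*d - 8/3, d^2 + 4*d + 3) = d + 1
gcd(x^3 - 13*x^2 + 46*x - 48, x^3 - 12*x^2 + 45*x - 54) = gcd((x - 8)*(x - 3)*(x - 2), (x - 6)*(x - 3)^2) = x - 3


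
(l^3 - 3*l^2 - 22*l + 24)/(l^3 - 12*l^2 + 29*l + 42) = (l^2 + 3*l - 4)/(l^2 - 6*l - 7)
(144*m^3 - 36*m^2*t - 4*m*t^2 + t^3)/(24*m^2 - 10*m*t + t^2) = 6*m + t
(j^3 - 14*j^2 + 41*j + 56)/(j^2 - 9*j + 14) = (j^2 - 7*j - 8)/(j - 2)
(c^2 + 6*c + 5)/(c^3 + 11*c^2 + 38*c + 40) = (c + 1)/(c^2 + 6*c + 8)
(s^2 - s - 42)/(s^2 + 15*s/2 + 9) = 2*(s - 7)/(2*s + 3)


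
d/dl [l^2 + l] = 2*l + 1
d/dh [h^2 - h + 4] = 2*h - 1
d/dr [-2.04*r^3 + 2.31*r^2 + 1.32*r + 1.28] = -6.12*r^2 + 4.62*r + 1.32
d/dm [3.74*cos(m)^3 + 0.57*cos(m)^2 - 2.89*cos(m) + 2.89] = (-11.22*cos(m)^2 - 1.14*cos(m) + 2.89)*sin(m)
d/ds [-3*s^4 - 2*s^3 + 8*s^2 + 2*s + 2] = -12*s^3 - 6*s^2 + 16*s + 2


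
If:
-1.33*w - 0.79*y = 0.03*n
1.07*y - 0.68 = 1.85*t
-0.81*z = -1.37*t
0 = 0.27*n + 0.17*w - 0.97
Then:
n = 0.387815491379739*z + 3.88545065737367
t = 0.591240875912409*z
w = -0.61594225101488*z - 0.465127514652305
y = 1.02223889760557*z + 0.635514018691589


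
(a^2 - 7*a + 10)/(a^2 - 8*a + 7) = (a^2 - 7*a + 10)/(a^2 - 8*a + 7)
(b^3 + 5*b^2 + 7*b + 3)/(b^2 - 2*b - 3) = (b^2 + 4*b + 3)/(b - 3)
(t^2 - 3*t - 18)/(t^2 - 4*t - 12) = (t + 3)/(t + 2)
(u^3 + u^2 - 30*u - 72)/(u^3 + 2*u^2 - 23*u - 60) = (u - 6)/(u - 5)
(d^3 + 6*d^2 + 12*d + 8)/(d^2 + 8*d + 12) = (d^2 + 4*d + 4)/(d + 6)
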